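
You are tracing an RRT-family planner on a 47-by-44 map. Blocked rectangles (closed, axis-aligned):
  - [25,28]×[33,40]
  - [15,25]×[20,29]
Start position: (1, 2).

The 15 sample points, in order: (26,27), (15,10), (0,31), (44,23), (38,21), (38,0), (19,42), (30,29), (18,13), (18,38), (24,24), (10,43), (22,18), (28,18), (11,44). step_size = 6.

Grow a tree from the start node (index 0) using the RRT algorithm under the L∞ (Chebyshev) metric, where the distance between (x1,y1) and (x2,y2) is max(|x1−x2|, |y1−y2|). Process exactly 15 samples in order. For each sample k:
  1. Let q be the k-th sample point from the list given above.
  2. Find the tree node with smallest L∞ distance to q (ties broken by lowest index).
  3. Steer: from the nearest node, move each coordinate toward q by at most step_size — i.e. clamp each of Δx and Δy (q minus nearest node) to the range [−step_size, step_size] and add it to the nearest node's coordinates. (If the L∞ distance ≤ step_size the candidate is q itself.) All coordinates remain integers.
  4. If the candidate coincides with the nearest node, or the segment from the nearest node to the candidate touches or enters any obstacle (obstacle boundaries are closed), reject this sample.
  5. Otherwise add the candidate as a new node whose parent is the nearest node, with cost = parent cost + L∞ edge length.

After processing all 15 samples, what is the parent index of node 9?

Parent of node 9: 4

1. q=(26,27) nearest=0 d=25 new=(7,8) → add node 1 parent=0 cost=6
2. q=(15,10) nearest=1 d=8 new=(13,10) → add node 2 parent=1 cost=12
3. q=(0,31) nearest=2 d=21 new=(7,16) → add node 3 parent=2 cost=18
4. q=(44,23) nearest=2 d=31 new=(19,16) → add node 4 parent=2 cost=18
5. q=(38,21) nearest=4 d=19 new=(25,21) → blocked by [15,25]×[20,29], reject
6. q=(38,0) nearest=4 d=19 new=(25,10) → add node 5 parent=4 cost=24
7. q=(19,42) nearest=3 d=26 new=(13,22) → add node 6 parent=3 cost=24
8. q=(30,29) nearest=4 d=13 new=(25,22) → blocked by [15,25]×[20,29], reject
9. q=(18,13) nearest=4 d=3 new=(18,13) → add node 7 parent=4 cost=21
10. q=(18,38) nearest=6 d=16 new=(18,28) → blocked by [15,25]×[20,29], reject
11. q=(24,24) nearest=4 d=8 new=(24,22) → blocked by [15,25]×[20,29], reject
12. q=(10,43) nearest=6 d=21 new=(10,28) → add node 8 parent=6 cost=30
13. q=(22,18) nearest=4 d=3 new=(22,18) → add node 9 parent=4 cost=21
14. q=(28,18) nearest=9 d=6 new=(28,18) → add node 10 parent=9 cost=27
15. q=(11,44) nearest=8 d=16 new=(11,34) → add node 11 parent=8 cost=36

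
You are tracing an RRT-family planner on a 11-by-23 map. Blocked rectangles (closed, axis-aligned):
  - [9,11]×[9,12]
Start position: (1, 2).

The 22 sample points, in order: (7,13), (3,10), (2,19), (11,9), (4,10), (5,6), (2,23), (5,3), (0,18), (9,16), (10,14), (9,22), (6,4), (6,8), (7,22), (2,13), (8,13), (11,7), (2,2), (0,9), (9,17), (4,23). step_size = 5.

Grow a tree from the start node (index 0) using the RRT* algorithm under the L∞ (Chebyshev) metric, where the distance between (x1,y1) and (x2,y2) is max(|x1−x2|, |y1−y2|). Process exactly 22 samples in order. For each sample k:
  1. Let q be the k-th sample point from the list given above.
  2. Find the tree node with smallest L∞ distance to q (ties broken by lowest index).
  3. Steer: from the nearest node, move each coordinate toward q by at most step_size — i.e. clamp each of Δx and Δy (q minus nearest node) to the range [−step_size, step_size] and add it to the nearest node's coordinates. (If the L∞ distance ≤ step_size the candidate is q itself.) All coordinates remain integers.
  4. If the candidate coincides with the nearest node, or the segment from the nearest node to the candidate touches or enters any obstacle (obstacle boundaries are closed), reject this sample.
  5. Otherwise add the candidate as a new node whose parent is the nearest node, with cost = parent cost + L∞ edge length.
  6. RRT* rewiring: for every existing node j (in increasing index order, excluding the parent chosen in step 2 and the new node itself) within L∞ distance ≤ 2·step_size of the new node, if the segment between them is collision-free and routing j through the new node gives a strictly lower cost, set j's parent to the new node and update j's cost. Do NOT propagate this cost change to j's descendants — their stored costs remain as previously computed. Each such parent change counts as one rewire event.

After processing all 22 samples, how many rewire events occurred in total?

1. q=(7,13) nearest=0 d=11 new=(6,7) → add node 1 parent=0 cost=5
2. q=(3,10) nearest=1 d=3 new=(3,10) → add node 2 parent=1 cost=8
3. q=(2,19) nearest=2 d=9 new=(2,15) → add node 3 parent=2 cost=13
4. q=(11,9) nearest=1 d=5 new=(11,9) → blocked by [9,11]×[9,12], reject
5. q=(4,10) nearest=2 d=1 new=(4,10) → add node 4 parent=2 cost=9
6. q=(5,6) nearest=1 d=1 new=(5,6) → add node 5 parent=1 cost=6
7. q=(2,23) nearest=3 d=8 new=(2,20) → add node 6 parent=3 cost=18
8. q=(5,3) nearest=5 d=3 new=(5,3) → add node 7 parent=5 cost=9
9. q=(0,18) nearest=6 d=2 new=(0,18) → add node 8 parent=6 cost=20
10. q=(9,16) nearest=2 d=6 new=(8,15) → add node 9 parent=2 cost=13
11. q=(10,14) nearest=9 d=2 new=(10,14) → add node 10 parent=9 cost=15
12. q=(9,22) nearest=3 d=7 new=(7,20) → add node 11 parent=3 cost=18
13. q=(6,4) nearest=7 d=1 new=(6,4) → add node 12 parent=7 cost=10
14. q=(6,8) nearest=1 d=1 new=(6,8) → add node 13 parent=1 cost=6; rewire 4→13 (8<9); rewire 8→13 (16<20); rewire 10→13 (12<15)
15. q=(7,22) nearest=11 d=2 new=(7,22) → add node 14 parent=11 cost=20
16. q=(2,13) nearest=3 d=2 new=(2,13) → add node 15 parent=3 cost=15
17. q=(8,13) nearest=9 d=2 new=(8,13) → add node 16 parent=9 cost=15
18. q=(11,7) nearest=1 d=5 new=(11,7) → add node 17 parent=1 cost=10
19. q=(2,2) nearest=0 d=1 new=(2,2) → add node 18 parent=0 cost=1; rewire 5→18 (5<6); rewire 7→18 (4<9); rewire 12→18 (5<10)
20. q=(0,9) nearest=2 d=3 new=(0,9) → add node 19 parent=2 cost=11
21. q=(9,17) nearest=9 d=2 new=(9,17) → add node 20 parent=9 cost=15
22. q=(4,23) nearest=6 d=3 new=(4,23) → add node 21 parent=6 cost=21

Rewire events: 6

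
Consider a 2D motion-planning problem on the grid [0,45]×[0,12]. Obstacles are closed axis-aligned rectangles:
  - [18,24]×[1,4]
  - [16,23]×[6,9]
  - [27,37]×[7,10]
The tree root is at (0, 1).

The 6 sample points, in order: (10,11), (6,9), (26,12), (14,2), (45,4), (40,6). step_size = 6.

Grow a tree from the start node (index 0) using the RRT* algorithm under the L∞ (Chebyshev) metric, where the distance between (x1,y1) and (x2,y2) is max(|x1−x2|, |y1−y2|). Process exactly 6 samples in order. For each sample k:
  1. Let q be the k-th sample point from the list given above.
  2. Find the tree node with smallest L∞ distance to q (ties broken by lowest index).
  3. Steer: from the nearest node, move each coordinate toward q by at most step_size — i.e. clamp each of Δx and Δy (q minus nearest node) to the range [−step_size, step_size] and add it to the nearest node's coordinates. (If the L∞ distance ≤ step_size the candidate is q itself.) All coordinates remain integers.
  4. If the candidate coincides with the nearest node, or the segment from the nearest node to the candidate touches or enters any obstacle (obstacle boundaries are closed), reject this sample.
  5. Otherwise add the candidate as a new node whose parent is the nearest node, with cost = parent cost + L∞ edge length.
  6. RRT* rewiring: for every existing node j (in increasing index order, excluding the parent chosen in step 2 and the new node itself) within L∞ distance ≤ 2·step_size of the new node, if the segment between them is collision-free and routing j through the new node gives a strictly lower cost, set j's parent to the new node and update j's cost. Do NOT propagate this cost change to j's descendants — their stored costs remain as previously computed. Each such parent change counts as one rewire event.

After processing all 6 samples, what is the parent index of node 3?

Parent of node 3: 1

1. q=(10,11) nearest=0 d=10 new=(6,7) → add node 1 parent=0 cost=6
2. q=(6,9) nearest=1 d=2 new=(6,9) → add node 2 parent=1 cost=8
3. q=(26,12) nearest=1 d=20 new=(12,12) → add node 3 parent=1 cost=12
4. q=(14,2) nearest=1 d=8 new=(12,2) → add node 4 parent=1 cost=12
5. q=(45,4) nearest=3 d=33 new=(18,6) → blocked by [16,23]×[6,9], reject
6. q=(40,6) nearest=3 d=28 new=(18,6) → blocked by [16,23]×[6,9], reject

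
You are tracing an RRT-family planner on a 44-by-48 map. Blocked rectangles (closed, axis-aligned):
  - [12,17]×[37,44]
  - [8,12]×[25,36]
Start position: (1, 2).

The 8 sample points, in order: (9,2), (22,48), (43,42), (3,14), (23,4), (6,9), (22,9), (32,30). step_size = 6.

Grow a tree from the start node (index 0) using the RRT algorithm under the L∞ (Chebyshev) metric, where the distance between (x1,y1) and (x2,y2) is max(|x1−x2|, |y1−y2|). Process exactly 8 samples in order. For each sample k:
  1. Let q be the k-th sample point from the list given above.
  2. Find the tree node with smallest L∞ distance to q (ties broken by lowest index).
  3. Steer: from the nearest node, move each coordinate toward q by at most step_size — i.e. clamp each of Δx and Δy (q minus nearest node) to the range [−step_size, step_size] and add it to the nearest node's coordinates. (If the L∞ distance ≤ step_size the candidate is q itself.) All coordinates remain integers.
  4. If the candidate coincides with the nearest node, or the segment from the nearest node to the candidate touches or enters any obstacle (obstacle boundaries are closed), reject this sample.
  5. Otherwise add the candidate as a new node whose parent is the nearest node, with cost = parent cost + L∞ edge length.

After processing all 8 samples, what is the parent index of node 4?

Parent of node 4: 2

1. q=(9,2) nearest=0 d=8 new=(7,2) → add node 1 parent=0 cost=6
2. q=(22,48) nearest=0 d=46 new=(7,8) → add node 2 parent=0 cost=6
3. q=(43,42) nearest=2 d=36 new=(13,14) → add node 3 parent=2 cost=12
4. q=(3,14) nearest=2 d=6 new=(3,14) → add node 4 parent=2 cost=12
5. q=(23,4) nearest=3 d=10 new=(19,8) → add node 5 parent=3 cost=18
6. q=(6,9) nearest=2 d=1 new=(6,9) → add node 6 parent=2 cost=7
7. q=(22,9) nearest=5 d=3 new=(22,9) → add node 7 parent=5 cost=21
8. q=(32,30) nearest=3 d=19 new=(19,20) → add node 8 parent=3 cost=18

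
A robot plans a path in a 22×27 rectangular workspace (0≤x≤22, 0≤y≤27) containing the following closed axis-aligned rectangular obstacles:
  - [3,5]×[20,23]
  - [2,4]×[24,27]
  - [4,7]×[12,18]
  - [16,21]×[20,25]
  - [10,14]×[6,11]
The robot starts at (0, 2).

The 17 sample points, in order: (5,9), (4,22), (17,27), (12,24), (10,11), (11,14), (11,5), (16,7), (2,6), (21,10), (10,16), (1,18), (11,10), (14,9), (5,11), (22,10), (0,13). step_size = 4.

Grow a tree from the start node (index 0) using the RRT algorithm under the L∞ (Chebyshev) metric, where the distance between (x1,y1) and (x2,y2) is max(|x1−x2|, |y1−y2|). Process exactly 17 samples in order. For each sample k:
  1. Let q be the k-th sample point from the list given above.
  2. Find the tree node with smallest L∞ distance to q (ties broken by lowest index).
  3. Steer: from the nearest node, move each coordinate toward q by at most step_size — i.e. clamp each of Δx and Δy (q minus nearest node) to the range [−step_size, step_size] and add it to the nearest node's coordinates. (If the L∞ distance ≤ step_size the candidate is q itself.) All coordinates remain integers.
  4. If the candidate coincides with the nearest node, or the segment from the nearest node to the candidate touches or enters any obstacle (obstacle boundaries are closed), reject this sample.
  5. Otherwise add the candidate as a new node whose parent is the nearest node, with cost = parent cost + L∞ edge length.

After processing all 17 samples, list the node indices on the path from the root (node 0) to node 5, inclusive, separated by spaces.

Path: 0 1 5

1. q=(5,9) nearest=0 d=7 new=(4,6) → add node 1 parent=0 cost=4
2. q=(4,22) nearest=1 d=16 new=(4,10) → add node 2 parent=1 cost=8
3. q=(17,27) nearest=2 d=17 new=(8,14) → blocked by [4,7]×[12,18], reject
4. q=(12,24) nearest=2 d=14 new=(8,14) → blocked by [4,7]×[12,18], reject
5. q=(10,11) nearest=1 d=6 new=(8,10) → add node 3 parent=1 cost=8
6. q=(11,14) nearest=3 d=4 new=(11,14) → add node 4 parent=3 cost=12
7. q=(11,5) nearest=3 d=5 new=(11,6) → blocked by [10,14]×[6,11], reject
8. q=(16,7) nearest=4 d=7 new=(15,10) → blocked by [10,14]×[6,11], reject
9. q=(2,6) nearest=1 d=2 new=(2,6) → add node 5 parent=1 cost=6
10. q=(21,10) nearest=4 d=10 new=(15,10) → blocked by [10,14]×[6,11], reject
11. q=(10,16) nearest=4 d=2 new=(10,16) → add node 6 parent=4 cost=14
12. q=(1,18) nearest=2 d=8 new=(1,14) → add node 7 parent=2 cost=12
13. q=(11,10) nearest=3 d=3 new=(11,10) → blocked by [10,14]×[6,11], reject
14. q=(14,9) nearest=4 d=5 new=(14,10) → blocked by [10,14]×[6,11], reject
15. q=(5,11) nearest=2 d=1 new=(5,11) → add node 8 parent=2 cost=9
16. q=(22,10) nearest=4 d=11 new=(15,10) → blocked by [10,14]×[6,11], reject
17. q=(0,13) nearest=7 d=1 new=(0,13) → add node 9 parent=7 cost=13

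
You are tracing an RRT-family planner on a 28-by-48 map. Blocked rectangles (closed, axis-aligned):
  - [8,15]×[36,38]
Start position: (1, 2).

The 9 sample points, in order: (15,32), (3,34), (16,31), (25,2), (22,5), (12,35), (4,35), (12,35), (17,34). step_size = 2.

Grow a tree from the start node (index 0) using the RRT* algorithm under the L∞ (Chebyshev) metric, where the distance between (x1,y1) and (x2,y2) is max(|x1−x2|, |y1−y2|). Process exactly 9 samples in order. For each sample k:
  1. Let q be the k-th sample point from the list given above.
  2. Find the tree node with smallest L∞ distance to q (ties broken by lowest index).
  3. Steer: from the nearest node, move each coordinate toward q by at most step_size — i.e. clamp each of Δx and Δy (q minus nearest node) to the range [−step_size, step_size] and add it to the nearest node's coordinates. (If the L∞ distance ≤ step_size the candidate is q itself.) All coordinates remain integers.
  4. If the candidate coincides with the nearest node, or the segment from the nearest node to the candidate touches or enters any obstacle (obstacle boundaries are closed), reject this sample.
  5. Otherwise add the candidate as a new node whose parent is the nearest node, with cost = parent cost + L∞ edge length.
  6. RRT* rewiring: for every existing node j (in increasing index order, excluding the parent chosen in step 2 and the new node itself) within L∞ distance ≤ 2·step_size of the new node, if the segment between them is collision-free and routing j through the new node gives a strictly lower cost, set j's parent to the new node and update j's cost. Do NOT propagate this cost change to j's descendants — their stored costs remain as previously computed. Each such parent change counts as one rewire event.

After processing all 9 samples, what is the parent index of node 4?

1. q=(15,32) nearest=0 d=30 new=(3,4) → add node 1 parent=0 cost=2
2. q=(3,34) nearest=1 d=30 new=(3,6) → add node 2 parent=1 cost=4
3. q=(16,31) nearest=2 d=25 new=(5,8) → add node 3 parent=2 cost=6
4. q=(25,2) nearest=3 d=20 new=(7,6) → add node 4 parent=3 cost=8
5. q=(22,5) nearest=4 d=15 new=(9,5) → add node 5 parent=4 cost=10
6. q=(12,35) nearest=3 d=27 new=(7,10) → add node 6 parent=3 cost=8
7. q=(4,35) nearest=6 d=25 new=(5,12) → add node 7 parent=6 cost=10
8. q=(12,35) nearest=7 d=23 new=(7,14) → add node 8 parent=7 cost=12
9. q=(17,34) nearest=8 d=20 new=(9,16) → add node 9 parent=8 cost=14

Parent of node 4: 3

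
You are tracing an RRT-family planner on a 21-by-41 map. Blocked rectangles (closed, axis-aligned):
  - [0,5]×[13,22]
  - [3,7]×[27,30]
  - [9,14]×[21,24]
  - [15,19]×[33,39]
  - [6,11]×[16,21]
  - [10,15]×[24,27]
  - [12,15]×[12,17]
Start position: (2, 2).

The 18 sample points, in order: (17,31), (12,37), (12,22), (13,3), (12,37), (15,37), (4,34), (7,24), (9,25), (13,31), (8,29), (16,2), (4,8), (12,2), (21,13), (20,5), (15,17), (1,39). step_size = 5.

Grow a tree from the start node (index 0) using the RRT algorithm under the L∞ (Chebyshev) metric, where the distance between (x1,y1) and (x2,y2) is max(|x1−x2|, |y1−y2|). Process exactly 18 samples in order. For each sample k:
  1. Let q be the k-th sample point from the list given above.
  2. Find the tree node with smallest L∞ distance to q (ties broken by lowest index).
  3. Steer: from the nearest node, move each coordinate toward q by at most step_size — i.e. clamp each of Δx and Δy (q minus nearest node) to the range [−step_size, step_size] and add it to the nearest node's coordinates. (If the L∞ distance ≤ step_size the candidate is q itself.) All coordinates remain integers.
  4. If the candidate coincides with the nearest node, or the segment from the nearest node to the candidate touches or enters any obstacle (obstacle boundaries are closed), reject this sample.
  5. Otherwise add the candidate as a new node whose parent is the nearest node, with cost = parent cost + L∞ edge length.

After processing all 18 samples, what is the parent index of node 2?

Parent of node 2: 1

1. q=(17,31) nearest=0 d=29 new=(7,7) → add node 1 parent=0 cost=5
2. q=(12,37) nearest=1 d=30 new=(12,12) → blocked by [12,15]×[12,17], reject
3. q=(12,22) nearest=1 d=15 new=(12,12) → blocked by [12,15]×[12,17], reject
4. q=(13,3) nearest=1 d=6 new=(12,3) → add node 2 parent=1 cost=10
5. q=(12,37) nearest=1 d=30 new=(12,12) → blocked by [12,15]×[12,17], reject
6. q=(15,37) nearest=1 d=30 new=(12,12) → blocked by [12,15]×[12,17], reject
7. q=(4,34) nearest=1 d=27 new=(4,12) → add node 3 parent=1 cost=10
8. q=(7,24) nearest=3 d=12 new=(7,17) → blocked by [0,5]×[13,22], reject
9. q=(9,25) nearest=3 d=13 new=(9,17) → blocked by [0,5]×[13,22], reject
10. q=(13,31) nearest=3 d=19 new=(9,17) → blocked by [0,5]×[13,22], reject
11. q=(8,29) nearest=3 d=17 new=(8,17) → blocked by [0,5]×[13,22], reject
12. q=(16,2) nearest=2 d=4 new=(16,2) → add node 4 parent=2 cost=14
13. q=(4,8) nearest=1 d=3 new=(4,8) → add node 5 parent=1 cost=8
14. q=(12,2) nearest=2 d=1 new=(12,2) → add node 6 parent=2 cost=11
15. q=(21,13) nearest=2 d=10 new=(17,8) → add node 7 parent=2 cost=15
16. q=(20,5) nearest=7 d=3 new=(20,5) → add node 8 parent=7 cost=18
17. q=(15,17) nearest=7 d=9 new=(15,13) → blocked by [12,15]×[12,17], reject
18. q=(1,39) nearest=3 d=27 new=(1,17) → blocked by [0,5]×[13,22], reject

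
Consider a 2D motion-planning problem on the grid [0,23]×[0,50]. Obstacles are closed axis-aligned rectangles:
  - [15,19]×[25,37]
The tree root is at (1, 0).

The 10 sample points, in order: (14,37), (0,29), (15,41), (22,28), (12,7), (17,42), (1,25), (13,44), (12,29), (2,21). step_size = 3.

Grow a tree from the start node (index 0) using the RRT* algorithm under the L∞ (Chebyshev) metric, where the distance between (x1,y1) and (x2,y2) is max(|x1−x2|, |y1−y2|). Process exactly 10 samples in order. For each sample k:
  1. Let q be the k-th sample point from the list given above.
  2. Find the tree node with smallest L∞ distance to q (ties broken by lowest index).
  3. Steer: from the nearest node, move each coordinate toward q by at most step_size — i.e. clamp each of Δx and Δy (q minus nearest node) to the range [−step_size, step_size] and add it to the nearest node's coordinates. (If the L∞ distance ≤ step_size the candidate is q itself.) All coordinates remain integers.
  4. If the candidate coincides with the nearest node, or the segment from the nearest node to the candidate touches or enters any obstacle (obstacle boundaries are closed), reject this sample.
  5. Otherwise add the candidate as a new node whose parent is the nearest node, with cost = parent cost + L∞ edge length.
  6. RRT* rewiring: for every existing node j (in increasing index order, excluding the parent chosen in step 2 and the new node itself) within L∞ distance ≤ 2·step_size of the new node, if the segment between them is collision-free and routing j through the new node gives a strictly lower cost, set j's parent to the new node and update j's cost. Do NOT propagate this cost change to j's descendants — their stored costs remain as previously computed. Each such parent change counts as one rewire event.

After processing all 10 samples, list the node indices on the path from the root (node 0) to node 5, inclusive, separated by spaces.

1. q=(14,37) nearest=0 d=37 new=(4,3) → add node 1 parent=0 cost=3
2. q=(0,29) nearest=1 d=26 new=(1,6) → add node 2 parent=1 cost=6
3. q=(15,41) nearest=2 d=35 new=(4,9) → add node 3 parent=2 cost=9
4. q=(22,28) nearest=3 d=19 new=(7,12) → add node 4 parent=3 cost=12
5. q=(12,7) nearest=4 d=5 new=(10,9) → add node 5 parent=4 cost=15
6. q=(17,42) nearest=4 d=30 new=(10,15) → add node 6 parent=4 cost=15
7. q=(1,25) nearest=6 d=10 new=(7,18) → add node 7 parent=6 cost=18
8. q=(13,44) nearest=7 d=26 new=(10,21) → add node 8 parent=7 cost=21
9. q=(12,29) nearest=8 d=8 new=(12,24) → add node 9 parent=8 cost=24
10. q=(2,21) nearest=7 d=5 new=(4,21) → add node 10 parent=7 cost=21

Path: 0 1 2 3 4 5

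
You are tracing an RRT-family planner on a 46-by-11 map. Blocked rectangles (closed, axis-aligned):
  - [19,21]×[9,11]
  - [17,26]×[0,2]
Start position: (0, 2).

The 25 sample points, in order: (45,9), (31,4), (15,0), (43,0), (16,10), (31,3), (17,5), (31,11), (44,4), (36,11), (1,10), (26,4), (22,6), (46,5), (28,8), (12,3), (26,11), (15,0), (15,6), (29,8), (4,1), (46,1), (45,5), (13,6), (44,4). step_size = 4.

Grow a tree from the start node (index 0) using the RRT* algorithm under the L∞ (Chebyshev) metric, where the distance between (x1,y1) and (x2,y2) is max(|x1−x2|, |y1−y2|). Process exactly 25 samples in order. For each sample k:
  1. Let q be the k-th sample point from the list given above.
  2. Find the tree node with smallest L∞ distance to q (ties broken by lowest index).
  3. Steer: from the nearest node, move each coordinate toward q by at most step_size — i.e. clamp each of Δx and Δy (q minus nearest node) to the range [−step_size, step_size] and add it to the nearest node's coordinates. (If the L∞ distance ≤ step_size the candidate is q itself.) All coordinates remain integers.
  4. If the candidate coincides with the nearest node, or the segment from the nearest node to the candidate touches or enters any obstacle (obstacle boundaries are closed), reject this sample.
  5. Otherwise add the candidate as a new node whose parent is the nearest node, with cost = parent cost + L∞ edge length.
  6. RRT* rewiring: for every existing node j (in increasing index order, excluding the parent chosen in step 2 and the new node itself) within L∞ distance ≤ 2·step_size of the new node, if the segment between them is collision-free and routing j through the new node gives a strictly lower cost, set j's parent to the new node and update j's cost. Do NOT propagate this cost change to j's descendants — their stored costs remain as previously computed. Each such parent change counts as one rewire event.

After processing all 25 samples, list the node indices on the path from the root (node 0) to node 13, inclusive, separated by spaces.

Path: 0 13

1. q=(45,9) nearest=0 d=45 new=(4,6) → add node 1 parent=0 cost=4
2. q=(31,4) nearest=1 d=27 new=(8,4) → add node 2 parent=1 cost=8
3. q=(15,0) nearest=2 d=7 new=(12,0) → add node 3 parent=2 cost=12
4. q=(43,0) nearest=3 d=31 new=(16,0) → add node 4 parent=3 cost=16
5. q=(16,10) nearest=2 d=8 new=(12,8) → add node 5 parent=2 cost=12
6. q=(31,3) nearest=4 d=15 new=(20,3) → blocked by [17,26]×[0,2], reject
7. q=(17,5) nearest=3 d=5 new=(16,4) → add node 6 parent=3 cost=16
8. q=(31,11) nearest=4 d=15 new=(20,4) → blocked by [17,26]×[0,2], reject
9. q=(44,4) nearest=4 d=28 new=(20,4) → blocked by [17,26]×[0,2], reject
10. q=(36,11) nearest=4 d=20 new=(20,4) → blocked by [17,26]×[0,2], reject
11. q=(1,10) nearest=1 d=4 new=(1,10) → add node 7 parent=1 cost=8
12. q=(26,4) nearest=4 d=10 new=(20,4) → blocked by [17,26]×[0,2], reject
13. q=(22,6) nearest=4 d=6 new=(20,4) → blocked by [17,26]×[0,2], reject
14. q=(46,5) nearest=4 d=30 new=(20,4) → blocked by [17,26]×[0,2], reject
15. q=(28,8) nearest=4 d=12 new=(20,4) → blocked by [17,26]×[0,2], reject
16. q=(12,3) nearest=3 d=3 new=(12,3) → add node 8 parent=3 cost=15
17. q=(26,11) nearest=6 d=10 new=(20,8) → add node 9 parent=6 cost=20
18. q=(15,0) nearest=4 d=1 new=(15,0) → add node 10 parent=4 cost=17
19. q=(15,6) nearest=6 d=2 new=(15,6) → add node 11 parent=6 cost=18
20. q=(29,8) nearest=9 d=9 new=(24,8) → add node 12 parent=9 cost=24
21. q=(4,1) nearest=0 d=4 new=(4,1) → add node 13 parent=0 cost=4; rewire 8→13 (12<15)
22. q=(46,1) nearest=12 d=22 new=(28,4) → add node 14 parent=12 cost=28
23. q=(45,5) nearest=14 d=17 new=(32,5) → add node 15 parent=14 cost=32
24. q=(13,6) nearest=5 d=2 new=(13,6) → add node 16 parent=5 cost=14; rewire 11→16 (16<18)
25. q=(44,4) nearest=15 d=12 new=(36,4) → add node 17 parent=15 cost=36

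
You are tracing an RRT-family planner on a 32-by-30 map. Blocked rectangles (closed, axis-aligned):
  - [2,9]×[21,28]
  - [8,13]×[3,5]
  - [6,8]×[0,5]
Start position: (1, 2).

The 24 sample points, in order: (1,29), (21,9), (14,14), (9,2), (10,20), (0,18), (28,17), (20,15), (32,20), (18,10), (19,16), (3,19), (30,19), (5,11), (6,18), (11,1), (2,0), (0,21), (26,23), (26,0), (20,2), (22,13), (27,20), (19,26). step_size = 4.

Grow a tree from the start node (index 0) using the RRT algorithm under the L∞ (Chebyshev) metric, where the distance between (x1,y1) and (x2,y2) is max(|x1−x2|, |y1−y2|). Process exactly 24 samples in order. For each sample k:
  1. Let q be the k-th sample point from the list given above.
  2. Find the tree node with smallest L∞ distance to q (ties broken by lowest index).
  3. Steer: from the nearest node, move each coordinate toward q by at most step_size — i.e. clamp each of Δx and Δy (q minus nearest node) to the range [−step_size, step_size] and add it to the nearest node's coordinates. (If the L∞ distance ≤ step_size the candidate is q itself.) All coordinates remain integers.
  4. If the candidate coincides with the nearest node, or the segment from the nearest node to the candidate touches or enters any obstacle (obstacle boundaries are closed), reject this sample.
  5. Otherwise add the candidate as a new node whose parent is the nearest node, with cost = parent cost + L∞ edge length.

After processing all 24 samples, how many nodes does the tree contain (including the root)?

1. q=(1,29) nearest=0 d=27 new=(1,6) → add node 1 parent=0 cost=4
2. q=(21,9) nearest=0 d=20 new=(5,6) → add node 2 parent=0 cost=4
3. q=(14,14) nearest=2 d=9 new=(9,10) → add node 3 parent=2 cost=8
4. q=(9,2) nearest=2 d=4 new=(9,2) → blocked by [8,13]×[3,5], reject
5. q=(10,20) nearest=3 d=10 new=(10,14) → add node 4 parent=3 cost=12
6. q=(0,18) nearest=3 d=9 new=(5,14) → add node 5 parent=3 cost=12
7. q=(28,17) nearest=4 d=18 new=(14,17) → add node 6 parent=4 cost=16
8. q=(20,15) nearest=6 d=6 new=(18,15) → add node 7 parent=6 cost=20
9. q=(32,20) nearest=7 d=14 new=(22,19) → add node 8 parent=7 cost=24
10. q=(18,10) nearest=7 d=5 new=(18,11) → add node 9 parent=7 cost=24
11. q=(19,16) nearest=7 d=1 new=(19,16) → add node 10 parent=7 cost=21
12. q=(3,19) nearest=5 d=5 new=(3,18) → add node 11 parent=5 cost=16
13. q=(30,19) nearest=8 d=8 new=(26,19) → add node 12 parent=8 cost=28
14. q=(5,11) nearest=5 d=3 new=(5,11) → add node 13 parent=5 cost=15
15. q=(6,18) nearest=11 d=3 new=(6,18) → add node 14 parent=11 cost=19
16. q=(11,1) nearest=2 d=6 new=(9,2) → blocked by [8,13]×[3,5], reject
17. q=(2,0) nearest=0 d=2 new=(2,0) → add node 15 parent=0 cost=2
18. q=(0,21) nearest=11 d=3 new=(0,21) → add node 16 parent=11 cost=19
19. q=(26,23) nearest=8 d=4 new=(26,23) → add node 17 parent=8 cost=28
20. q=(26,0) nearest=9 d=11 new=(22,7) → add node 18 parent=9 cost=28
21. q=(20,2) nearest=18 d=5 new=(20,3) → add node 19 parent=18 cost=32
22. q=(22,13) nearest=10 d=3 new=(22,13) → add node 20 parent=10 cost=24
23. q=(27,20) nearest=12 d=1 new=(27,20) → add node 21 parent=12 cost=29
24. q=(19,26) nearest=8 d=7 new=(19,23) → add node 22 parent=8 cost=28

Node count: 23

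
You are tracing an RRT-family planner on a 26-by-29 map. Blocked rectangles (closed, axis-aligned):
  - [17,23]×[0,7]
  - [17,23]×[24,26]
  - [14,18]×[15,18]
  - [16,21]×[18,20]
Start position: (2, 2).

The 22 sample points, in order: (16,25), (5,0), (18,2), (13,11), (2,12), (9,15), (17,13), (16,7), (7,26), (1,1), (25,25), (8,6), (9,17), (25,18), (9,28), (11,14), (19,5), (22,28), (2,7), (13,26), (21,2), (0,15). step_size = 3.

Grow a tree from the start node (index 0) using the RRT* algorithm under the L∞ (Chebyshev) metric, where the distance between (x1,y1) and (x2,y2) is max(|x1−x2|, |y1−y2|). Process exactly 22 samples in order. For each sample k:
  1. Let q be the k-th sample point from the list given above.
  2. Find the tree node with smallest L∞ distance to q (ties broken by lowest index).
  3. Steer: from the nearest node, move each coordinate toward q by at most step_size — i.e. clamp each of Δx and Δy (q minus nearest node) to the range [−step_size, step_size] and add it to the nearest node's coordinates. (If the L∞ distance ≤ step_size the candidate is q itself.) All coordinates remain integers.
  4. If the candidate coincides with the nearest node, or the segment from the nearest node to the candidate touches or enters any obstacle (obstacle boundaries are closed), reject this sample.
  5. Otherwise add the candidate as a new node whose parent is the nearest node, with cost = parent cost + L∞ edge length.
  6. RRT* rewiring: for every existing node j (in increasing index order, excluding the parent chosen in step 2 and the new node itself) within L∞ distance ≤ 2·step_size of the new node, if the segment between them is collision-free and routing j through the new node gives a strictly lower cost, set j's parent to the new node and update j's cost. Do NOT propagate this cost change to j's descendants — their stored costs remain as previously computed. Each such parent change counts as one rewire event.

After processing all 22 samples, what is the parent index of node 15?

1. q=(16,25) nearest=0 d=23 new=(5,5) → add node 1 parent=0 cost=3
2. q=(5,0) nearest=0 d=3 new=(5,0) → add node 2 parent=0 cost=3
3. q=(18,2) nearest=1 d=13 new=(8,2) → add node 3 parent=1 cost=6
4. q=(13,11) nearest=1 d=8 new=(8,8) → add node 4 parent=1 cost=6
5. q=(2,12) nearest=4 d=6 new=(5,11) → add node 5 parent=4 cost=9
6. q=(9,15) nearest=5 d=4 new=(8,14) → add node 6 parent=5 cost=12
7. q=(17,13) nearest=4 d=9 new=(11,11) → add node 7 parent=4 cost=9
8. q=(16,7) nearest=7 d=5 new=(14,8) → add node 8 parent=7 cost=12
9. q=(7,26) nearest=6 d=12 new=(7,17) → add node 9 parent=6 cost=15
10. q=(1,1) nearest=0 d=1 new=(1,1) → add node 10 parent=0 cost=1
11. q=(25,25) nearest=7 d=14 new=(14,14) → add node 11 parent=7 cost=12
12. q=(8,6) nearest=4 d=2 new=(8,6) → add node 12 parent=4 cost=8
13. q=(9,17) nearest=9 d=2 new=(9,17) → add node 13 parent=9 cost=17
14. q=(25,18) nearest=8 d=11 new=(17,11) → add node 14 parent=8 cost=15
15. q=(9,28) nearest=9 d=11 new=(9,20) → add node 15 parent=9 cost=18
16. q=(11,14) nearest=6 d=3 new=(11,14) → add node 16 parent=6 cost=15
17. q=(19,5) nearest=8 d=5 new=(17,5) → blocked by [17,23]×[0,7], reject
18. q=(22,28) nearest=13 d=13 new=(12,20) → add node 17 parent=13 cost=20
19. q=(2,7) nearest=1 d=3 new=(2,7) → add node 18 parent=1 cost=6
20. q=(13,26) nearest=15 d=6 new=(12,23) → add node 19 parent=15 cost=21
21. q=(21,2) nearest=8 d=7 new=(17,5) → blocked by [17,23]×[0,7], reject
22. q=(0,15) nearest=5 d=5 new=(2,14) → add node 20 parent=5 cost=12

Parent of node 15: 9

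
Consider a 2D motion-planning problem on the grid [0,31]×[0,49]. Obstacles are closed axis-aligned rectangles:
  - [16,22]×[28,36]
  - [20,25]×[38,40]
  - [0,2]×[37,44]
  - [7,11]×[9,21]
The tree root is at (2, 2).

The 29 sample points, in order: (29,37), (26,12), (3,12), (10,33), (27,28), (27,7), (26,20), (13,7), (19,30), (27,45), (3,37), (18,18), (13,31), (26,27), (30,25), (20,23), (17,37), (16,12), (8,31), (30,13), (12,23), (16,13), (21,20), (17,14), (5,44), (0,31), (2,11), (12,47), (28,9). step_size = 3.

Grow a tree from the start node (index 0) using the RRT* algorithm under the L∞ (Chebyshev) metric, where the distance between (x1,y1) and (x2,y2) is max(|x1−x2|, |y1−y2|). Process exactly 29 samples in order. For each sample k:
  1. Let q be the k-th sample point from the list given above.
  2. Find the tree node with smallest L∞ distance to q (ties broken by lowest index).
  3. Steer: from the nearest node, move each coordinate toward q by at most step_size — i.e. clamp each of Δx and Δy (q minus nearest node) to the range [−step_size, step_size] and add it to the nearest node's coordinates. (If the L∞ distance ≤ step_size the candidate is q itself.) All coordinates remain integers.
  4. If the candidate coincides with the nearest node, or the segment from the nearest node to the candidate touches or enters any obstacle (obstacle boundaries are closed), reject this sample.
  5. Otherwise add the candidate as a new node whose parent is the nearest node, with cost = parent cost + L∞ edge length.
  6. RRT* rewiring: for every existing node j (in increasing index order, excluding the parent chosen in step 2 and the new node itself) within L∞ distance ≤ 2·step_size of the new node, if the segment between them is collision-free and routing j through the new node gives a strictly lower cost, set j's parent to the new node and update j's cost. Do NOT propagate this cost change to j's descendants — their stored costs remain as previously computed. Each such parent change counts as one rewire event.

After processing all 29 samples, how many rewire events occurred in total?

1. q=(29,37) nearest=0 d=35 new=(5,5) → add node 1 parent=0 cost=3
2. q=(26,12) nearest=1 d=21 new=(8,8) → add node 2 parent=1 cost=6
3. q=(3,12) nearest=2 d=5 new=(5,11) → blocked by [7,11]×[9,21], reject
4. q=(10,33) nearest=2 d=25 new=(10,11) → blocked by [7,11]×[9,21], reject
5. q=(27,28) nearest=2 d=20 new=(11,11) → blocked by [7,11]×[9,21], reject
6. q=(27,7) nearest=2 d=19 new=(11,7) → add node 3 parent=2 cost=9
7. q=(26,20) nearest=3 d=15 new=(14,10) → add node 4 parent=3 cost=12
8. q=(13,7) nearest=3 d=2 new=(13,7) → add node 5 parent=3 cost=11
9. q=(19,30) nearest=4 d=20 new=(17,13) → add node 6 parent=4 cost=15
10. q=(27,45) nearest=6 d=32 new=(20,16) → add node 7 parent=6 cost=18
11. q=(3,37) nearest=7 d=21 new=(17,19) → add node 8 parent=7 cost=21
12. q=(18,18) nearest=8 d=1 new=(18,18) → add node 9 parent=8 cost=22
13. q=(13,31) nearest=8 d=12 new=(14,22) → add node 10 parent=8 cost=24
14. q=(26,27) nearest=8 d=9 new=(20,22) → add node 11 parent=8 cost=24
15. q=(30,25) nearest=7 d=10 new=(23,19) → add node 12 parent=7 cost=21
16. q=(20,23) nearest=11 d=1 new=(20,23) → add node 13 parent=11 cost=25
17. q=(17,37) nearest=13 d=14 new=(17,26) → add node 14 parent=13 cost=28
18. q=(16,12) nearest=6 d=1 new=(16,12) → add node 15 parent=6 cost=16
19. q=(8,31) nearest=10 d=9 new=(11,25) → add node 16 parent=10 cost=27
20. q=(30,13) nearest=12 d=7 new=(26,16) → add node 17 parent=12 cost=24
21. q=(12,23) nearest=10 d=2 new=(12,23) → add node 18 parent=10 cost=26
22. q=(16,13) nearest=6 d=1 new=(16,13) → add node 19 parent=6 cost=16; rewire 9→19 (21<22)
23. q=(21,20) nearest=11 d=2 new=(21,20) → add node 20 parent=11 cost=26
24. q=(17,14) nearest=6 d=1 new=(17,14) → add node 21 parent=6 cost=16; rewire 9→21 (20<21); rewire 20→21 (22<26)
25. q=(5,44) nearest=14 d=18 new=(14,29) → add node 22 parent=14 cost=31
26. q=(0,31) nearest=16 d=11 new=(8,28) → add node 23 parent=16 cost=30
27. q=(2,11) nearest=1 d=6 new=(2,8) → add node 24 parent=1 cost=6
28. q=(12,47) nearest=22 d=18 new=(12,32) → add node 25 parent=22 cost=34
29. q=(28,9) nearest=17 d=7 new=(28,13) → add node 26 parent=17 cost=27

Rewire events: 3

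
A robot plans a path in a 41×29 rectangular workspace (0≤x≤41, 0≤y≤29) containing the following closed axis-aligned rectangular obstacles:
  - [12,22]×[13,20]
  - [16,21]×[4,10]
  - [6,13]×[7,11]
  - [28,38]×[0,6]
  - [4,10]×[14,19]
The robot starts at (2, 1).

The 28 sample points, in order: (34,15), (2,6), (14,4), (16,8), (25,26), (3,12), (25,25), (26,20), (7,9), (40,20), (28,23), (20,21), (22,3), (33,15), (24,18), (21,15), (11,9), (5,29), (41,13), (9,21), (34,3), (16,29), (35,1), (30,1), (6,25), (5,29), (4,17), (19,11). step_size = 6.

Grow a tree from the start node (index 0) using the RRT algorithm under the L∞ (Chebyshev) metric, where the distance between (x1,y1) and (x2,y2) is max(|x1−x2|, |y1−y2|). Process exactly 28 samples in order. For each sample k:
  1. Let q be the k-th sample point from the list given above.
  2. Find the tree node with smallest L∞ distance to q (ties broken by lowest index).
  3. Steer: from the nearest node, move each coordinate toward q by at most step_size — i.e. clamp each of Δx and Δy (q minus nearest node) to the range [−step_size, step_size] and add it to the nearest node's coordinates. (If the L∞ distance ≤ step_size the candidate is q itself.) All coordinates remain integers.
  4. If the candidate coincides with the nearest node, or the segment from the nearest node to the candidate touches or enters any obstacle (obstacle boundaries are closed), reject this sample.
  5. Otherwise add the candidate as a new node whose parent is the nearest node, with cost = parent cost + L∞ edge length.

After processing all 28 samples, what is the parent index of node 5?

Parent of node 5: 4

1. q=(34,15) nearest=0 d=32 new=(8,7) → blocked by [6,13]×[7,11], reject
2. q=(2,6) nearest=0 d=5 new=(2,6) → add node 1 parent=0 cost=5
3. q=(14,4) nearest=0 d=12 new=(8,4) → add node 2 parent=0 cost=6
4. q=(16,8) nearest=2 d=8 new=(14,8) → blocked by [6,13]×[7,11], reject
5. q=(25,26) nearest=2 d=22 new=(14,10) → blocked by [6,13]×[7,11], reject
6. q=(3,12) nearest=1 d=6 new=(3,12) → add node 3 parent=1 cost=11
7. q=(25,25) nearest=2 d=21 new=(14,10) → blocked by [6,13]×[7,11], reject
8. q=(26,20) nearest=2 d=18 new=(14,10) → blocked by [6,13]×[7,11], reject
9. q=(7,9) nearest=3 d=4 new=(7,9) → blocked by [6,13]×[7,11], reject
10. q=(40,20) nearest=2 d=32 new=(14,10) → blocked by [6,13]×[7,11], reject
11. q=(28,23) nearest=2 d=20 new=(14,10) → blocked by [6,13]×[7,11], reject
12. q=(20,21) nearest=2 d=17 new=(14,10) → blocked by [6,13]×[7,11], reject
13. q=(22,3) nearest=2 d=14 new=(14,3) → add node 4 parent=2 cost=12
14. q=(33,15) nearest=4 d=19 new=(20,9) → blocked by [16,21]×[4,10], reject
15. q=(24,18) nearest=4 d=15 new=(20,9) → blocked by [16,21]×[4,10], reject
16. q=(21,15) nearest=4 d=12 new=(20,9) → blocked by [16,21]×[4,10], reject
17. q=(11,9) nearest=2 d=5 new=(11,9) → blocked by [6,13]×[7,11], reject
18. q=(5,29) nearest=3 d=17 new=(5,18) → blocked by [4,10]×[14,19], reject
19. q=(41,13) nearest=4 d=27 new=(20,9) → blocked by [16,21]×[4,10], reject
20. q=(9,21) nearest=3 d=9 new=(9,18) → blocked by [4,10]×[14,19], reject
21. q=(34,3) nearest=4 d=20 new=(20,3) → add node 5 parent=4 cost=18
22. q=(16,29) nearest=3 d=17 new=(9,18) → blocked by [4,10]×[14,19], reject
23. q=(35,1) nearest=5 d=15 new=(26,1) → add node 6 parent=5 cost=24
24. q=(30,1) nearest=6 d=4 new=(30,1) → blocked by [28,38]×[0,6], reject
25. q=(6,25) nearest=3 d=13 new=(6,18) → blocked by [4,10]×[14,19], reject
26. q=(5,29) nearest=3 d=17 new=(5,18) → blocked by [4,10]×[14,19], reject
27. q=(4,17) nearest=3 d=5 new=(4,17) → blocked by [4,10]×[14,19], reject
28. q=(19,11) nearest=4 d=8 new=(19,9) → blocked by [16,21]×[4,10], reject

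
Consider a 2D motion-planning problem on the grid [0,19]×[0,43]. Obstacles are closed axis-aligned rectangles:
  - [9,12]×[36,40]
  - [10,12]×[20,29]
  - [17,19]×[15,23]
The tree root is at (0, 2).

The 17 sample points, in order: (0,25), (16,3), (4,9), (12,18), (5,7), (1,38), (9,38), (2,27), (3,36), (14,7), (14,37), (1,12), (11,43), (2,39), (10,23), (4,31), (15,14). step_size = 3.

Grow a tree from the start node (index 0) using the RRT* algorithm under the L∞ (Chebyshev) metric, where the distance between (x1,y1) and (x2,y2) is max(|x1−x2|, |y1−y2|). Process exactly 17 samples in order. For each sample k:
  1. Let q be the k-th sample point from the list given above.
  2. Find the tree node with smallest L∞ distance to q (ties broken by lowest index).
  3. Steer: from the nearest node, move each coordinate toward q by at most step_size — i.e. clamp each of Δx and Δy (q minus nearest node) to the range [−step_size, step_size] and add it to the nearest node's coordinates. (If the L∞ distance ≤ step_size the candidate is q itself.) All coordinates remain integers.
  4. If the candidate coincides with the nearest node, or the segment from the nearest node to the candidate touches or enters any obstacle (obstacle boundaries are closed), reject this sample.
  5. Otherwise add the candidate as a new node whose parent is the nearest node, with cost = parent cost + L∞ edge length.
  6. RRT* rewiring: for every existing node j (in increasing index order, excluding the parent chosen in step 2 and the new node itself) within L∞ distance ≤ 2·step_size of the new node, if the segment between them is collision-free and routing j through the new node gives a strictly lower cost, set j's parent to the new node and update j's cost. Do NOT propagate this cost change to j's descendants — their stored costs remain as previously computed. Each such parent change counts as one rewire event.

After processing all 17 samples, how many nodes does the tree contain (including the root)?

Node count: 18

1. q=(0,25) nearest=0 d=23 new=(0,5) → add node 1 parent=0 cost=3
2. q=(16,3) nearest=0 d=16 new=(3,3) → add node 2 parent=0 cost=3
3. q=(4,9) nearest=1 d=4 new=(3,8) → add node 3 parent=1 cost=6
4. q=(12,18) nearest=3 d=10 new=(6,11) → add node 4 parent=3 cost=9
5. q=(5,7) nearest=3 d=2 new=(5,7) → add node 5 parent=3 cost=8
6. q=(1,38) nearest=4 d=27 new=(3,14) → add node 6 parent=4 cost=12
7. q=(9,38) nearest=6 d=24 new=(6,17) → add node 7 parent=6 cost=15
8. q=(2,27) nearest=7 d=10 new=(3,20) → add node 8 parent=7 cost=18
9. q=(3,36) nearest=8 d=16 new=(3,23) → add node 9 parent=8 cost=21
10. q=(14,7) nearest=4 d=8 new=(9,8) → add node 10 parent=4 cost=12
11. q=(14,37) nearest=9 d=14 new=(6,26) → add node 11 parent=9 cost=24
12. q=(1,12) nearest=6 d=2 new=(1,12) → add node 12 parent=6 cost=14
13. q=(11,43) nearest=11 d=17 new=(9,29) → add node 13 parent=11 cost=27
14. q=(2,39) nearest=13 d=10 new=(6,32) → add node 14 parent=13 cost=30
15. q=(10,23) nearest=11 d=4 new=(9,23) → add node 15 parent=11 cost=27
16. q=(4,31) nearest=14 d=2 new=(4,31) → add node 16 parent=14 cost=32
17. q=(15,14) nearest=10 d=6 new=(12,11) → add node 17 parent=10 cost=15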